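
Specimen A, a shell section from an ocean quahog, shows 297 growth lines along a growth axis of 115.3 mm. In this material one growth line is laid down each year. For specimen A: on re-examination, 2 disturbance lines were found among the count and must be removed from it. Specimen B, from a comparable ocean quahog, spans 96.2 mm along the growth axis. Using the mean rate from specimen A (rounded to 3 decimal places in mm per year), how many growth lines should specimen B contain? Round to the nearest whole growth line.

246 growth lines

Specimen A: true growth line count = 297 − 2 = 295.
A: Extension rate ≈ 115.3 / 295 = 0.391 mm/year.
B spans 96.2 / 0.391 = 246.04 years ≈ 246 growth lines.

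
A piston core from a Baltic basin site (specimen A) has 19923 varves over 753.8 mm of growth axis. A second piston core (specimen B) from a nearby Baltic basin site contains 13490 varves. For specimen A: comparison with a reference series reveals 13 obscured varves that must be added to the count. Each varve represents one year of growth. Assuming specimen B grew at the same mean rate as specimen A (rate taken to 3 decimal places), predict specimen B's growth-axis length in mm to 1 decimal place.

512.6 mm

Specimen A: adjusted count: 19923 + 13 = 19936 varves.
A: Mean rate = 753.8 mm / 19936 years ≈ 0.038 mm/yr.
B's length ≈ 0.038 × 13490 = 512.6 mm.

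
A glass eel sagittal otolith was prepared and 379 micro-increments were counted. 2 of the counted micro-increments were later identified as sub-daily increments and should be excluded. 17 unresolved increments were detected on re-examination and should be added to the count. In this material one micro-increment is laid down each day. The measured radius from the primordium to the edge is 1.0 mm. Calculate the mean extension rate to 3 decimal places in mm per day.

0.003 mm per day

After corrections the count is 379 − 2 + 17 = 394 micro-increments.
Mean rate = 1.0 mm / 394 days ≈ 0.003 mm per day.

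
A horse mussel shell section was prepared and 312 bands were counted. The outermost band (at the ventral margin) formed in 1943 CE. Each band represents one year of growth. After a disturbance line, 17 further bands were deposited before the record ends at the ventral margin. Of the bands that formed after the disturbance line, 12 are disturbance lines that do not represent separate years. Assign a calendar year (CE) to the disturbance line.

17 bands post-date the disturbance line.
Excluding 12 false bands: 17 − 12 = 5.
Counting back 5 years from 1943 CE places the disturbance line in 1943 − 5 = 1938 CE.

1938 CE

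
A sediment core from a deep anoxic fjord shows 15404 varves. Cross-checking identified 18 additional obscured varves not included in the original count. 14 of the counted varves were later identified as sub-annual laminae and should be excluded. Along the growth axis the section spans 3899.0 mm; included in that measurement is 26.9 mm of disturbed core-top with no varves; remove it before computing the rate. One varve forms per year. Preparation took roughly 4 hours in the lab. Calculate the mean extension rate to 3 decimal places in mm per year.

After corrections the count is 15404 − 14 + 18 = 15408 varves.
Removing the 26.9 mm offcut leaves 3899.0 − 26.9 = 3872.1 mm.
Extension rate ≈ 3872.1 / 15408 = 0.251 mm per year.

0.251 mm per year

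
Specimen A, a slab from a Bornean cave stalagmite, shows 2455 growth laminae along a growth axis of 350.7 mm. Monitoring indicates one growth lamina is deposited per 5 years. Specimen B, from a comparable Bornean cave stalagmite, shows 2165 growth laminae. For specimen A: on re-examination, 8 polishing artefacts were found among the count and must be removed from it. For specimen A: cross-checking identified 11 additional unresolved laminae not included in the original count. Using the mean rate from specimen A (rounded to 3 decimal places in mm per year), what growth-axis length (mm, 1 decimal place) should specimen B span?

Specimen A: adjusted count: 2455 − 8 + 11 = 2458 growth laminae.
Specimen A: 2458 growth laminae at 5 years each span 2458 × 5 = 12290 years.
A: 350.7 mm over 12290 years gives 350.7 / 12290 ≈ 0.029 mm/yr.
Specimen B: at 5 years per growth lamina, 2165 × 5 = 10825 years. For B, 0.029 mm/year × 10825 years = 313.9 mm.

313.9 mm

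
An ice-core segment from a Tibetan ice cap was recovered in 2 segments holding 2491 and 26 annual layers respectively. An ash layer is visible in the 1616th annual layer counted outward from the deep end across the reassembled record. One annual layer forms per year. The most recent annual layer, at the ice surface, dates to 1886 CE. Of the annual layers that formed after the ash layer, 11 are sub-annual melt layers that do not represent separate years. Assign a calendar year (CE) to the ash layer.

996 CE

Total annual layers = 2491 + 26 = 2517.
Between annual layer 1616 and the ice surface there are 2517 − 1616 = 901 annual layers.
Removing the 11 false annual layers leaves 901 − 11 = 890 true annual layers beyond the ash layer.
The annual layer at the ice surface is 1886 CE, so the ash layer dates to 1886 − 890 = 996 CE.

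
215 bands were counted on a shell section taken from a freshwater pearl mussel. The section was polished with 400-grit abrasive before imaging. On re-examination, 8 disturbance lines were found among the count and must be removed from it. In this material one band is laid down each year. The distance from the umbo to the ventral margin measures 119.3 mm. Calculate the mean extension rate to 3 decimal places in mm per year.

0.576 mm per year

Adjusted count: 215 − 8 = 207 bands.
119.3 mm over 207 years gives 119.3 / 207 ≈ 0.576 mm per year.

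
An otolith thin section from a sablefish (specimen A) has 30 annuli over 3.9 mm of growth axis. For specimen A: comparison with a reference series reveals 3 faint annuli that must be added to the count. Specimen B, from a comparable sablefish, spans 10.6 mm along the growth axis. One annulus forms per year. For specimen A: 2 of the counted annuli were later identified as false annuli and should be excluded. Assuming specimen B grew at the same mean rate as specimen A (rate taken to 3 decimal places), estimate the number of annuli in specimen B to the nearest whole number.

Specimen A: adjusted count: 30 − 2 + 3 = 31 annuli.
A: 3.9 mm over 31 years gives 3.9 / 31 ≈ 0.126 mm per year.
For B, 10.6 / 0.126 = 84.13 years ≈ 84 annuli.

84 annuli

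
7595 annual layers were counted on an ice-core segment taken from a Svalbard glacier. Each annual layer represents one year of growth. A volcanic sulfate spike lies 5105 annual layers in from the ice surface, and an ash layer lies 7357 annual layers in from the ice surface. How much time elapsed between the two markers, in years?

2252 yr

7357 − 5105 = 2252 annual layers lie between the two events.
That is 2252 years at one annual layer per year.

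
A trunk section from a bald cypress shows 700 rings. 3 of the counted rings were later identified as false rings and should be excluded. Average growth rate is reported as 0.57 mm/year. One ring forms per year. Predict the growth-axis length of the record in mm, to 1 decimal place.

True ring count = 700 − 3 = 697.
Predicted length = 0.57 mm/year × 697 years = 397.3 mm.

397.3 mm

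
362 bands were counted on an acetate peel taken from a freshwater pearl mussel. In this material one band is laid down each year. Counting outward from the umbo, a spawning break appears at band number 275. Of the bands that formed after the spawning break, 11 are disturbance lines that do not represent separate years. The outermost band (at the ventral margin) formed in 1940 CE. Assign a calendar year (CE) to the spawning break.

Between band 275 and the ventral margin there are 362 − 275 = 87 bands.
Excluding 11 false bands: 87 − 11 = 76.
The band at the ventral margin is 1940 CE, so the spawning break dates to 1940 − 76 = 1864 CE.

1864 CE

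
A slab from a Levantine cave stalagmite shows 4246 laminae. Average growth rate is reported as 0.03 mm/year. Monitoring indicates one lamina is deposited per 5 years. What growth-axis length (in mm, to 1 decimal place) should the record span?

Multiplying by 5 years per lamina: 4246 × 5 = 21230 years.
Predicted length = 0.03 mm/year × 21230 years = 636.9 mm.

636.9 mm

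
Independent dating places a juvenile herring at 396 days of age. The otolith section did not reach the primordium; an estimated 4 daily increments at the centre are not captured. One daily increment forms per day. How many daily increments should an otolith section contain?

At one daily increment per day, 396 days correspond to 396 daily increments.
Less the 4 uncaptured daily increments: 396 − 4 = 392.

392 daily increments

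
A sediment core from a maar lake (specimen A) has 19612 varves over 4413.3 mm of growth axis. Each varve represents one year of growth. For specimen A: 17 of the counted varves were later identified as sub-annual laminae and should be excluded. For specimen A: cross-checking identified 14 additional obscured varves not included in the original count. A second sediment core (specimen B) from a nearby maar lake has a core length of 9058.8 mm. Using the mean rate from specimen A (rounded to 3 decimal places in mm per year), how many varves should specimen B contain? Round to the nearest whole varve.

Specimen A: after corrections the count is 19612 − 17 + 14 = 19609 varves.
A: Extension rate ≈ 4413.3 / 19609 = 0.225 mm/year.
For B, 9058.8 / 0.225 = 40261.33 years ≈ 40261 varves.

40261 varves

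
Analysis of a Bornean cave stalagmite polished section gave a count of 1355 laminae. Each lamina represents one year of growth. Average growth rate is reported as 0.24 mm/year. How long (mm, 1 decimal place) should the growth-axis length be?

The record spans 1355 years at 0.24 mm per year.
Predicted length = 0.24 mm/year × 1355 years = 325.2 mm.

325.2 mm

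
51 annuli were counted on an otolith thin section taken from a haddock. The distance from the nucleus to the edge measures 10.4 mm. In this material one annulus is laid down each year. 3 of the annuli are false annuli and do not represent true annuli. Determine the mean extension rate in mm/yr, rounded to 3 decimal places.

Adjusted count: 51 − 3 = 48 annuli.
10.4 mm over 48 years gives 10.4 / 48 ≈ 0.217 mm/yr.

0.217 mm/yr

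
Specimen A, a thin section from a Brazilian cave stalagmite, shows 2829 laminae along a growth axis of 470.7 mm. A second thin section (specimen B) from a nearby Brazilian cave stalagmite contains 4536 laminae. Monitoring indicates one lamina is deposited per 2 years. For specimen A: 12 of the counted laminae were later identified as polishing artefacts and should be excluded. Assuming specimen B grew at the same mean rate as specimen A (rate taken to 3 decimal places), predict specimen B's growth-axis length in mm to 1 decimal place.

Specimen A: adjusted count: 2829 − 12 = 2817 laminae.
Specimen A: at 2 years per lamina, 2817 × 2 = 5634 years.
A: 470.7 mm over 5634 years gives 470.7 / 5634 ≈ 0.084 mm/yr.
Specimen B: at 2 years per lamina, 4536 × 2 = 9072 years. For B, 0.084 mm/year × 9072 years = 762.0 mm.

762.0 mm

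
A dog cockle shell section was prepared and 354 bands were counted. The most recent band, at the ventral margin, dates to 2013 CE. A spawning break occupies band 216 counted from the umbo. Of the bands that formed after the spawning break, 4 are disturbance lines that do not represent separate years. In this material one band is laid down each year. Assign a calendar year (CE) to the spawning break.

354 − 216 = 138 bands lie beyond the spawning break toward the ventral margin.
Excluding 4 false bands: 138 − 4 = 134.
2013 − 134 = 1879 CE.

1879 CE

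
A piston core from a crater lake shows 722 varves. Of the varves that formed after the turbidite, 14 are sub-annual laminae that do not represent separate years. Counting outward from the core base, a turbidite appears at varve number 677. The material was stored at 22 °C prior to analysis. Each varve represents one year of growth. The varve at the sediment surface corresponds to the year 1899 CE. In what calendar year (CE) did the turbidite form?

1868 CE

The turbidite sits at varve 677 from the core base, so 722 − 677 = 45 varves formed after it.
Excluding 14 false varves: 45 − 14 = 31.
Counting back 31 years from 1899 CE places the turbidite in 1899 − 31 = 1868 CE.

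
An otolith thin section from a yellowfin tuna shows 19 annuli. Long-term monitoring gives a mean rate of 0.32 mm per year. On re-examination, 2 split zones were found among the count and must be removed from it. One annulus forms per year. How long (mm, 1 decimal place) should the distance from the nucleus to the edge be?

Adjusted count: 19 − 2 = 17 annuli.
17 years at 0.32 mm/year gives 0.32 × 17 = 5.4 mm.

5.4 mm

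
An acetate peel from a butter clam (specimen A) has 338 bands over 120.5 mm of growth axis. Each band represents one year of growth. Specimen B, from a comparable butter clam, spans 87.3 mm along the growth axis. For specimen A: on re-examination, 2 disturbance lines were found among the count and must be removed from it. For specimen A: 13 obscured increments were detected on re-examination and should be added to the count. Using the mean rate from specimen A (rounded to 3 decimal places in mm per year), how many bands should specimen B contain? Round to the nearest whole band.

253 bands

Specimen A: correcting the raw count gives 338 − 2 + 13 = 349 true bands.
A: Mean rate = 120.5 mm / 349 years ≈ 0.345 mm per year.
B spans 87.3 / 0.345 = 253.04 years ≈ 253 bands.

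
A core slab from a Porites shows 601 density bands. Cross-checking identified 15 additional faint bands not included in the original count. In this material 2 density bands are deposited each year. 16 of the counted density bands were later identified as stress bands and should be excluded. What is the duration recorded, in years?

300 years

True density band count = 601 − 16 + 15 = 600.
With 2 density bands per year, 600 / 2 = 300 years.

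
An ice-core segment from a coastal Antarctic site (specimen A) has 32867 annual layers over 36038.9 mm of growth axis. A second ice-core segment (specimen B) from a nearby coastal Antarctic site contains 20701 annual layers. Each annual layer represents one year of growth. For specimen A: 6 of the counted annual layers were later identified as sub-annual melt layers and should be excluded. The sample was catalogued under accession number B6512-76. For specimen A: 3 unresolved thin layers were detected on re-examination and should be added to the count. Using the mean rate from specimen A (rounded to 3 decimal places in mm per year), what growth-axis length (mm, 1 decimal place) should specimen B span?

Specimen A: correcting the raw count gives 32867 − 6 + 3 = 32864 true annual layers.
A: 36038.9 mm over 32864 years gives 36038.9 / 32864 ≈ 1.097 mm per year.
B's length ≈ 1.097 × 20701 = 22709.0 mm.

22709.0 mm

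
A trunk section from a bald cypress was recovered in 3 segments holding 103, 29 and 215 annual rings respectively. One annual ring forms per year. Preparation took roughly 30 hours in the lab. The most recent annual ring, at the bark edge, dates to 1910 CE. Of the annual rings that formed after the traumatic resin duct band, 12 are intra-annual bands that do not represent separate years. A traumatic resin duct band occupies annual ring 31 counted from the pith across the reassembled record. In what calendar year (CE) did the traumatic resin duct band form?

Total annual rings = 103 + 29 + 215 = 347.
347 − 31 = 316 annual rings lie beyond the traumatic resin duct band toward the bark edge.
Excluding 12 false annual rings: 316 − 12 = 304.
1910 − 304 = 1606 CE.

1606 CE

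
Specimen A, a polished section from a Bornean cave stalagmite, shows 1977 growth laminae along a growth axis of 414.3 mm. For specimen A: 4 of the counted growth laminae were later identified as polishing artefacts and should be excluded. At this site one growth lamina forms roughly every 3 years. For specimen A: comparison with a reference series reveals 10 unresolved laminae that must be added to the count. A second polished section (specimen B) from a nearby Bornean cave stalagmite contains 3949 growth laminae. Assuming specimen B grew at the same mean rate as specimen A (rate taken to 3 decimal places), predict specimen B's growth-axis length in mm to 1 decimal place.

Specimen A: correcting the raw count gives 1977 − 4 + 10 = 1983 true growth laminae.
Specimen A: multiplying by 3 years per growth lamina: 1983 × 3 = 5949 years.
A: Extension rate ≈ 414.3 / 5949 = 0.070 mm per year.
Specimen B: multiplying by 3 years per growth lamina: 3949 × 3 = 11847 years. B's length ≈ 0.070 × 11847 = 829.3 mm.

829.3 mm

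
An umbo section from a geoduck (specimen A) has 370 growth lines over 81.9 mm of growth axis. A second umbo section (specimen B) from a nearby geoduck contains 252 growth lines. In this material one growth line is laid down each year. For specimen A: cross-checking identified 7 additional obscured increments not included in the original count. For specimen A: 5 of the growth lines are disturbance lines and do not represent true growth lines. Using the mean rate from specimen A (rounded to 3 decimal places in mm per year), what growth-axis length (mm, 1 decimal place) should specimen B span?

Specimen A: true growth line count = 370 − 5 + 7 = 372.
A: 81.9 mm over 372 years gives 81.9 / 372 ≈ 0.220 mm/year.
For B, 0.220 mm/year × 252 years = 55.4 mm.

55.4 mm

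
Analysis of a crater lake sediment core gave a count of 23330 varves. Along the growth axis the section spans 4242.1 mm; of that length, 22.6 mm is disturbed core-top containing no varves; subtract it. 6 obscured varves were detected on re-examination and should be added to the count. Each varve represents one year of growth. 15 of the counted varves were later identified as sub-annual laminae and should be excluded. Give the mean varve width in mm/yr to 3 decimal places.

Correcting the raw count gives 23330 − 15 + 6 = 23321 true varves.
Removing the 22.6 mm offcut leaves 4242.1 − 22.6 = 4219.5 mm.
Mean rate = 4219.5 mm / 23321 years ≈ 0.181 mm/yr.

0.181 mm/yr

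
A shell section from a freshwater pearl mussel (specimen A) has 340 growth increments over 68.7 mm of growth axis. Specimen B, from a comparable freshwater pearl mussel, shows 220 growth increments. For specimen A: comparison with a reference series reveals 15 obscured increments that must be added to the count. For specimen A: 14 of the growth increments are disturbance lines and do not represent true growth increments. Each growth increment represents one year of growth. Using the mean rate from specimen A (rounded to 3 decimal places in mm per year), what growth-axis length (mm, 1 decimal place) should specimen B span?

Specimen A: after corrections the count is 340 − 14 + 15 = 341 growth increments.
A: 68.7 mm over 341 years gives 68.7 / 341 ≈ 0.201 mm/year.
For B, 0.201 mm/year × 220 years = 44.2 mm.

44.2 mm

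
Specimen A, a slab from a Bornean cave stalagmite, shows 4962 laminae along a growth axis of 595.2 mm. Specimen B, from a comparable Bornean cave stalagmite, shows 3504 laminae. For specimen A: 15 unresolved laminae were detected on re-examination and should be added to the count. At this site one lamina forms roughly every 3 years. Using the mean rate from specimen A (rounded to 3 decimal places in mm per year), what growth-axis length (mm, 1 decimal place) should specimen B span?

Specimen A: after corrections the count is 4962 + 15 = 4977 laminae.
Specimen A: multiplying by 3 years per lamina: 4977 × 3 = 14931 years.
A: Mean rate = 595.2 mm / 14931 years ≈ 0.040 mm per year.
Specimen B: multiplying by 3 years per lamina: 3504 × 3 = 10512 years. For B, 0.040 mm/year × 10512 years = 420.5 mm.

420.5 mm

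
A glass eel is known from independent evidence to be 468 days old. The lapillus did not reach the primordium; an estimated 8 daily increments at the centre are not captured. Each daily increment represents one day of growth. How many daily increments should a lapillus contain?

At one daily increment per day, 468 days correspond to 468 daily increments.
468 − 8 missed = 460 daily increments expected in the prepared section.

460 daily increments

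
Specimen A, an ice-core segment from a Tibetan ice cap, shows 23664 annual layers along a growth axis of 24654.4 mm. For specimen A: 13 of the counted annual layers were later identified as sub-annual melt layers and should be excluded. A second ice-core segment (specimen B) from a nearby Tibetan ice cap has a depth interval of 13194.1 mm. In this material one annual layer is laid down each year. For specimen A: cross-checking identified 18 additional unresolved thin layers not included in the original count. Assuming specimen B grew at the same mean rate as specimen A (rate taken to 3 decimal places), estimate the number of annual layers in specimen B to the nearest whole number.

Specimen A: true annual layer count = 23664 − 13 + 18 = 23669.
A: Mean rate = 24654.4 mm / 23669 years ≈ 1.042 mm/year.
For B, 13194.1 / 1.042 = 12662.28 years ≈ 12662 annual layers.

12662 annual layers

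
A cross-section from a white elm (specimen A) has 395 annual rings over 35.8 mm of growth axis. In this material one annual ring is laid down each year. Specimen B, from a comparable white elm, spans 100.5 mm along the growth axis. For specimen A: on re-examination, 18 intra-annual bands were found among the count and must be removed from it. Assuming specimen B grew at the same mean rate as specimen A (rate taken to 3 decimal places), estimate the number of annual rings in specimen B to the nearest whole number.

1058 annual rings

Specimen A: correcting the raw count gives 395 − 18 = 377 true annual rings.
A: Mean rate = 35.8 mm / 377 years ≈ 0.095 mm/yr.
Specimen B: 100.5 mm / 0.095 mm per year = 1057.89 years ≈ 1058 annual rings.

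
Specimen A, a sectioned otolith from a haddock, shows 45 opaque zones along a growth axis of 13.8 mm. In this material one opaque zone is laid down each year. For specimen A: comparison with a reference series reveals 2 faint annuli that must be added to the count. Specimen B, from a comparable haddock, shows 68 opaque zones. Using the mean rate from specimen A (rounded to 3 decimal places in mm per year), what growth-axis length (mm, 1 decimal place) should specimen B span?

20.0 mm

Specimen A: after corrections the count is 45 + 2 = 47 opaque zones.
A: Mean rate = 13.8 mm / 47 years ≈ 0.294 mm per year.
Length of B = 0.294 × 68 = 20.0 mm.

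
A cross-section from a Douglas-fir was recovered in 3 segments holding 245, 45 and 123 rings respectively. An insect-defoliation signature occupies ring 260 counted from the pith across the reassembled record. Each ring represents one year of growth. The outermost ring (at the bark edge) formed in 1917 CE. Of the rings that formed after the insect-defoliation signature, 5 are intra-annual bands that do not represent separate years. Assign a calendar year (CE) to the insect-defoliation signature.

1769 CE

Total rings = 245 + 45 + 123 = 413.
The insect-defoliation signature sits at ring 260 from the pith, so 413 − 260 = 153 rings formed after it.
Excluding 5 false rings: 153 − 5 = 148.
Counting back 148 years from 1917 CE places the insect-defoliation signature in 1917 − 148 = 1769 CE.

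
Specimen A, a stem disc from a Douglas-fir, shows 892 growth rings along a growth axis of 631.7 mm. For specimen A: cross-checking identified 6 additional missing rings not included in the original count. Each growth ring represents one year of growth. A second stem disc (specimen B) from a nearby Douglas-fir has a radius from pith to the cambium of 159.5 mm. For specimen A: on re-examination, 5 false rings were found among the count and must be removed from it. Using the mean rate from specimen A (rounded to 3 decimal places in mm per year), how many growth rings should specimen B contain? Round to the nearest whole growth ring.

226 growth rings

Specimen A: adjusted count: 892 − 5 + 6 = 893 growth rings.
A: Extension rate ≈ 631.7 / 893 = 0.707 mm/year.
For B, 159.5 / 0.707 = 225.60 years ≈ 226 growth rings.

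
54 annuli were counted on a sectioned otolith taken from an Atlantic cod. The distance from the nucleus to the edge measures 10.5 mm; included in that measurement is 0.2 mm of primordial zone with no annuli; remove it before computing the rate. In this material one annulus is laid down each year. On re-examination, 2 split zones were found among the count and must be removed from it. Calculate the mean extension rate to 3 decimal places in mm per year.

0.198 mm per year

After corrections the count is 54 − 2 = 52 annuli.
Removing the 0.2 mm offcut leaves 10.5 − 0.2 = 10.3 mm.
Mean rate = 10.3 mm / 52 years ≈ 0.198 mm per year.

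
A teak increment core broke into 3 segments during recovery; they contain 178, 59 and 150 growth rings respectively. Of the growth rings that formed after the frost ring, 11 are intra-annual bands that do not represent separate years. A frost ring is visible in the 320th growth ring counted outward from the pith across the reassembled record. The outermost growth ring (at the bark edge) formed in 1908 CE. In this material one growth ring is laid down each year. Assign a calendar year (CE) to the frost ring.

1852 CE

Total growth rings = 178 + 59 + 150 = 387.
387 − 320 = 67 growth rings lie beyond the frost ring toward the bark edge.
Removing the 11 false growth rings leaves 67 − 11 = 56 true growth rings beyond the frost ring.
The growth ring at the bark edge is 1908 CE, so the frost ring dates to 1908 − 56 = 1852 CE.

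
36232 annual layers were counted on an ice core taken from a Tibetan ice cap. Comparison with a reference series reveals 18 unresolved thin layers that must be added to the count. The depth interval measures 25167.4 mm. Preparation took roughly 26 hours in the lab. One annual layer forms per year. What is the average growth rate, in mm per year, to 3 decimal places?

True annual layer count = 36232 + 18 = 36250.
25167.4 mm over 36250 years gives 25167.4 / 36250 ≈ 0.694 mm per year.

0.694 mm per year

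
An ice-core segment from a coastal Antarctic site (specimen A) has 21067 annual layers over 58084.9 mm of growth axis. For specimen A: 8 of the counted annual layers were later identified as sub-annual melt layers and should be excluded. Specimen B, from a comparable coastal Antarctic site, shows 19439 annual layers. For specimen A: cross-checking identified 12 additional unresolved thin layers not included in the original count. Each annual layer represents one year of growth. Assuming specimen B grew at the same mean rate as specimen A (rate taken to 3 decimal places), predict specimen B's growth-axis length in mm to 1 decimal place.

Specimen A: true annual layer count = 21067 − 8 + 12 = 21071.
A: 58084.9 mm over 21071 years gives 58084.9 / 21071 ≈ 2.757 mm/year.
Length of B = 2.757 × 19439 = 53593.3 mm.

53593.3 mm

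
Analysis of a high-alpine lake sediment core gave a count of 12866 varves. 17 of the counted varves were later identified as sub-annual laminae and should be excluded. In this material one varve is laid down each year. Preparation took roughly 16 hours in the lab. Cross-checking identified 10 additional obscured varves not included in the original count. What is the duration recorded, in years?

Correcting the raw count gives 12866 − 17 + 10 = 12859 true varves.
With a one-to-one varve periodicity this is 12859 years.

12859 yr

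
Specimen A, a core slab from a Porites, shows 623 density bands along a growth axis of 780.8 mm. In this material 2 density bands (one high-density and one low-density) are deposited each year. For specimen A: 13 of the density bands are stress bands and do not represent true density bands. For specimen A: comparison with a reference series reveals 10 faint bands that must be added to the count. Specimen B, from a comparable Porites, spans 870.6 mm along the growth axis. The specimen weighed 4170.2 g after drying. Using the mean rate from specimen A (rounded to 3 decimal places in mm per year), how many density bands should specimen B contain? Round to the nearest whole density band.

691 density bands

Specimen A: adjusted count: 623 − 13 + 10 = 620 density bands.
Specimen A: with 2 density bands per year, 620 / 2 = 310 years.
A: Extension rate ≈ 780.8 / 310 = 2.519 mm/year.
B spans 870.6 / 2.519 = 345.61 years; at 2 density bands per year that is 345.61 × 2 ≈ 691 density bands.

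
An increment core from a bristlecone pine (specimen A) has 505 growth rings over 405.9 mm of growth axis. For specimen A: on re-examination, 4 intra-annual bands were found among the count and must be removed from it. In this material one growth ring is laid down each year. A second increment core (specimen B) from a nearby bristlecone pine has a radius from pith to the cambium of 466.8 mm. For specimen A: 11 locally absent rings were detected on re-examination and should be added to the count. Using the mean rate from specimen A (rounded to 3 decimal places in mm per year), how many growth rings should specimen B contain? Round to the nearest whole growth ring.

589 growth rings

Specimen A: correcting the raw count gives 505 − 4 + 11 = 512 true growth rings.
A: 405.9 mm over 512 years gives 405.9 / 512 ≈ 0.793 mm per year.
Specimen B: 466.8 mm / 0.793 mm per year = 588.65 years ≈ 589 growth rings.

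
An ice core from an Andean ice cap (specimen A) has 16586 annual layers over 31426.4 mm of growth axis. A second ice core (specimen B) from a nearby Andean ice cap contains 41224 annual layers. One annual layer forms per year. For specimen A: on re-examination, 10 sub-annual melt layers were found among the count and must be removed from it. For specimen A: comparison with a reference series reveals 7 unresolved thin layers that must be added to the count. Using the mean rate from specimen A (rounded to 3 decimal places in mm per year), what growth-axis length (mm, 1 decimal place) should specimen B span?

Specimen A: correcting the raw count gives 16586 − 10 + 7 = 16583 true annual layers.
A: Extension rate ≈ 31426.4 / 16583 = 1.895 mm/yr.
For B, 1.895 mm/year × 41224 years = 78119.5 mm.

78119.5 mm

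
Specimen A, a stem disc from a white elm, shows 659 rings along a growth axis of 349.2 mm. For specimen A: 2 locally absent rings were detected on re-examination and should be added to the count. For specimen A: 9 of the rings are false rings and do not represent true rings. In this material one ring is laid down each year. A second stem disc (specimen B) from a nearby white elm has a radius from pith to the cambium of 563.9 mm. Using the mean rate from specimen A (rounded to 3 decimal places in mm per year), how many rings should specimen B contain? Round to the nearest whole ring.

1052 rings

Specimen A: after corrections the count is 659 − 9 + 2 = 652 rings.
A: Extension rate ≈ 349.2 / 652 = 0.536 mm/yr.
For B, 563.9 / 0.536 = 1052.05 years ≈ 1052 rings.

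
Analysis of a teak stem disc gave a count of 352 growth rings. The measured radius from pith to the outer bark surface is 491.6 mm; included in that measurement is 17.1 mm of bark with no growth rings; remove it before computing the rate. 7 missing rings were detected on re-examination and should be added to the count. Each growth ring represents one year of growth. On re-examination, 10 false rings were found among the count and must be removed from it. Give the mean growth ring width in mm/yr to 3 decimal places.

Adjusted count: 352 − 10 + 7 = 349 growth rings.
The growth record spans 491.6 − 17.1 = 474.5 mm.
Extension rate ≈ 474.5 / 349 = 1.360 mm/yr.

1.360 mm/yr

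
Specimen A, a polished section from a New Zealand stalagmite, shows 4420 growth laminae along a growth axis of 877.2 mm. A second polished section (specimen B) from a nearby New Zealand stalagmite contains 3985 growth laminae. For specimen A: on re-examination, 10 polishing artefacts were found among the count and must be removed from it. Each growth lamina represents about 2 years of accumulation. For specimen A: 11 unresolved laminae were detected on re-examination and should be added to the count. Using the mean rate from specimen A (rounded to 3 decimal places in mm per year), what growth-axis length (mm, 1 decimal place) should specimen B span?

Specimen A: correcting the raw count gives 4420 − 10 + 11 = 4421 true growth laminae.
Specimen A: multiplying by 2 years per growth lamina: 4421 × 2 = 8842 years.
A: Mean rate = 877.2 mm / 8842 years ≈ 0.099 mm/year.
Specimen B: 3985 growth laminae at 2 years each span 3985 × 2 = 7970 years. For B, 0.099 mm/year × 7970 years = 789.0 mm.

789.0 mm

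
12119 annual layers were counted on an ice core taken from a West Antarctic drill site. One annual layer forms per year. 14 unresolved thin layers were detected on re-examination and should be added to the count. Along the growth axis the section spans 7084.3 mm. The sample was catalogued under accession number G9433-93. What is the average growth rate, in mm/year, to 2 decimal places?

Adjusted count: 12119 + 14 = 12133 annual layers.
Extension rate ≈ 7084.3 / 12133 = 0.58 mm/year.

0.58 mm/year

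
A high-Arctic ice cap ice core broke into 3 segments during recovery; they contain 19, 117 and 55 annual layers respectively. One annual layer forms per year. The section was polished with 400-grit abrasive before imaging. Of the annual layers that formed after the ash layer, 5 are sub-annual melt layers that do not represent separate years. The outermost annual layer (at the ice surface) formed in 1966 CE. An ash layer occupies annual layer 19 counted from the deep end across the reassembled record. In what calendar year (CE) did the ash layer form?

Total annual layers = 19 + 117 + 55 = 191.
Between annual layer 19 and the ice surface there are 191 − 19 = 172 annual layers.
Excluding 5 false annual layers: 172 − 5 = 167.
Counting back 167 years from 1966 CE places the ash layer in 1966 − 167 = 1799 CE.

1799 CE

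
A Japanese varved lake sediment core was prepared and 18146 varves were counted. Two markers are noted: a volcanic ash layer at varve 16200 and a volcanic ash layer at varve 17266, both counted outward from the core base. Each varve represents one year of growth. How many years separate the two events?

1066 years

17266 − 16200 = 1066 varves lie between the two events.
At one varve per year, 1066 years elapsed between them.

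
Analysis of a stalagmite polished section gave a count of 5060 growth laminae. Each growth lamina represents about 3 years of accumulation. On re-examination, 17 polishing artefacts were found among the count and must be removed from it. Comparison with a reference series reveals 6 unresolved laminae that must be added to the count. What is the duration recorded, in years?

Adjusted count: 5060 − 17 + 6 = 5049 growth laminae.
Multiplying by 3 years per growth lamina: 5049 × 3 = 15147 years.

15147 years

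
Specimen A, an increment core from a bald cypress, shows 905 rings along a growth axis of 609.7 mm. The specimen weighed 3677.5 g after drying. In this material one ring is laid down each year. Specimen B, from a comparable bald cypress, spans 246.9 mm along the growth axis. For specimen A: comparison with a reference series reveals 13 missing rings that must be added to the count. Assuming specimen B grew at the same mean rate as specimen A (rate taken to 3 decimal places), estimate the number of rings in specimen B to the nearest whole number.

372 rings

Specimen A: true ring count = 905 + 13 = 918.
A: Extension rate ≈ 609.7 / 918 = 0.664 mm per year.
B spans 246.9 / 0.664 = 371.84 years ≈ 372 rings.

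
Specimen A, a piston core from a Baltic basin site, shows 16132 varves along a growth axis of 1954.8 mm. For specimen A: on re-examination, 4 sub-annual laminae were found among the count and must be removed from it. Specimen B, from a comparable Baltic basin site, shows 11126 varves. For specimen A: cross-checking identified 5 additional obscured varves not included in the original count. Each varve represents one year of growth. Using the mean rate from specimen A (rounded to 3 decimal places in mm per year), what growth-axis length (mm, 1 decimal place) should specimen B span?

1346.2 mm

Specimen A: correcting the raw count gives 16132 − 4 + 5 = 16133 true varves.
A: Extension rate ≈ 1954.8 / 16133 = 0.121 mm/year.
Length of B = 0.121 × 11126 = 1346.2 mm.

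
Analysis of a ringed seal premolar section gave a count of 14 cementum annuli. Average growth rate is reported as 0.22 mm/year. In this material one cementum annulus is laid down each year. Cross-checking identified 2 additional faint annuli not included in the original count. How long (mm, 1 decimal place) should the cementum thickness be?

3.5 mm

True cementum annulus count = 14 + 2 = 16.
16 years at 0.22 mm/year gives 0.22 × 16 = 3.5 mm.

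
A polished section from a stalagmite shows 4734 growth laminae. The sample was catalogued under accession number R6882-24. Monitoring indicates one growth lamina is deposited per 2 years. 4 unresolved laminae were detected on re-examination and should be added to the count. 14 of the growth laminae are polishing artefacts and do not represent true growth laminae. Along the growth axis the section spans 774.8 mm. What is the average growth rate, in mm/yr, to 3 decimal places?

0.082 mm/yr

After corrections the count is 4734 − 14 + 4 = 4724 growth laminae.
Multiplying by 2 years per growth lamina: 4724 × 2 = 9448 years.
774.8 mm over 9448 years gives 774.8 / 9448 ≈ 0.082 mm/yr.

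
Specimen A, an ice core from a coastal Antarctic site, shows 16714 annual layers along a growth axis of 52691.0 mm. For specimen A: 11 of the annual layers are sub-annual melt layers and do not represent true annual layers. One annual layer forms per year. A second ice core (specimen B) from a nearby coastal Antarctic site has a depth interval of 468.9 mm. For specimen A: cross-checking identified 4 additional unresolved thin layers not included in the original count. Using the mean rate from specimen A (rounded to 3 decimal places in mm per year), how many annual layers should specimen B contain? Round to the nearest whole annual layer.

Specimen A: after corrections the count is 16714 − 11 + 4 = 16707 annual layers.
A: 52691.0 mm over 16707 years gives 52691.0 / 16707 ≈ 3.154 mm/year.
B spans 468.9 / 3.154 = 148.67 years ≈ 149 annual layers.

149 annual layers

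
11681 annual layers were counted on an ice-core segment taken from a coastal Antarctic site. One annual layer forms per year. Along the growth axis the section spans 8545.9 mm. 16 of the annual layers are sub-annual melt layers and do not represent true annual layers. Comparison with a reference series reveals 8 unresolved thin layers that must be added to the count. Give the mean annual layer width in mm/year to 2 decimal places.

Adjusted count: 11681 − 16 + 8 = 11673 annual layers.
8545.9 mm over 11673 years gives 8545.9 / 11673 ≈ 0.73 mm/year.

0.73 mm/year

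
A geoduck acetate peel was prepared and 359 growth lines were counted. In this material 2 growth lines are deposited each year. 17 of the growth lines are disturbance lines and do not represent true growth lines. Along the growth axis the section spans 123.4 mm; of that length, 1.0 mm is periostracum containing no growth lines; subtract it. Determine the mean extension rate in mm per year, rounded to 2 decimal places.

Correcting the raw count gives 359 − 17 = 342 true growth lines.
Dividing by 2 growth lines per year: 342 / 2 = 171 years.
Net length = 123.4 − 1.0 = 122.4 mm.
Mean rate = 122.4 mm / 171 years ≈ 0.72 mm per year.

0.72 mm per year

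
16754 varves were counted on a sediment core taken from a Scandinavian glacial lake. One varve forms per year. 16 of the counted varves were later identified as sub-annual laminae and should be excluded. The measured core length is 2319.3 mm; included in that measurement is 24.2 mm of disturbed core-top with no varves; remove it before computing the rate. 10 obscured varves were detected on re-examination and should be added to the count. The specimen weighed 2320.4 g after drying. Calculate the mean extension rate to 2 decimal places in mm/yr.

After corrections the count is 16754 − 16 + 10 = 16748 varves.
Net length = 2319.3 − 24.2 = 2295.1 mm.
2295.1 mm over 16748 years gives 2295.1 / 16748 ≈ 0.14 mm/yr.

0.14 mm/yr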